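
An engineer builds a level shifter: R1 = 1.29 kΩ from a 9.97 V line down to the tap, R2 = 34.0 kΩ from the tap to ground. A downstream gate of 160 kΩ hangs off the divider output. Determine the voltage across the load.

The load sits in parallel with R2: R2‖R_L = (34.0 × 160) / (34.0 + 160) = 28.04 kΩ.
V_out = 9.97 × 28.04 / (1.29 + 28.04) = 9.97 × 28.04/29.33 = 9.53 V.

V_out ≈ 9.53 V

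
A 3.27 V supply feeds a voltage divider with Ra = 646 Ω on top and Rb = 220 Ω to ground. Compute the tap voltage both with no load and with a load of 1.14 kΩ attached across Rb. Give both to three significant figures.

Open-circuit: V = 3.27 × 220/(646 + 220) = 0.831 V.
With the load, Rb becomes Rb‖R_L = 184.4 Ω, so V = 3.27 × 184.4/830.4 = 0.726 V.

Unloaded: 0.831 V; loaded: 0.726 V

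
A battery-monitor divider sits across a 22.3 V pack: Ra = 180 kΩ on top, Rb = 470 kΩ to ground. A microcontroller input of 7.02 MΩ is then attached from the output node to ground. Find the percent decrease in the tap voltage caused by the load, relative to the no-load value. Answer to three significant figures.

The divider's output (Thévenin) resistance is Ra‖Rb = 130.2 kΩ.
Fractional drop under load = R_th/(R_th + R_L) = 130.2 / (130.2 + 7020) = 0.01820.
So the output falls by 1.82 %.

1.82 %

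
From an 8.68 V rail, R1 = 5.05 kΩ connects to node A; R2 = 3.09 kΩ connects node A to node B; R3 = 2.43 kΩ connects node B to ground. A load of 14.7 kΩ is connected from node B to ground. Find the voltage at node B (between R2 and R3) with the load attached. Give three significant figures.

V ≈ 1.77 V

At node B, R3 is in parallel with the load: R3‖R_L = 2.085 kΩ.
Below node A the resistance is R2 + (R3‖R_L) = 5.175 kΩ, so V_A = 8.68 × 5.175/10.23 = 4.393 V.
Then V_B = V_A × (R3‖R_L)/(R2 + R3‖R_L) = 4.393 × 2.085/5.175 = 1.77 V.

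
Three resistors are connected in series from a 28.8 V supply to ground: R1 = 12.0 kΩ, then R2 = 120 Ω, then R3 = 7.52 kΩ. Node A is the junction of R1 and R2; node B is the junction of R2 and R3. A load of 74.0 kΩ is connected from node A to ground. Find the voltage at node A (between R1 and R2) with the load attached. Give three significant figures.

V ≈ 10.5 V

Below node A the series string R2+R3 = 7640 Ω sits in parallel with the 74000 Ω load: 6925 Ω.
V_A = 28.8 × 6925/(12000 + 6925) = 10.5 V.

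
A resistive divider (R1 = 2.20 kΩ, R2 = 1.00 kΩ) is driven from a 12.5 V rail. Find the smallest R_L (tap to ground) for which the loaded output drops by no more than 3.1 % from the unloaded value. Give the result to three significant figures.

R_L(min) ≈ 21.5 kΩ

Output resistance R_th = R1‖R2 = (2200 × 1000)/3200 = 687.5 Ω.
The fractional drop is R_th/(R_th + R_L); requiring this ≤ 0.0310 gives R_L ≥ R_th(1/0.0310 − 1) = 687.5 × 31.26 = 21.5 kΩ.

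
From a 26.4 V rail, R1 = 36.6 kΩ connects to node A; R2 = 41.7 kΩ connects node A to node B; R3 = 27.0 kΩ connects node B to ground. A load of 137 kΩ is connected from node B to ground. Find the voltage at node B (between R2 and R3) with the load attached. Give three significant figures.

At node B, R3 is in parallel with the load: R3‖R_L = 22.55 kΩ.
Below node A the resistance is R2 + (R3‖R_L) = 64.25 kΩ, so V_A = 26.4 × 64.25/100.9 = 16.82 V.
Then V_B = V_A × (R3‖R_L)/(R2 + R3‖R_L) = 16.82 × 22.55/64.25 = 5.90 V.

V ≈ 5.90 V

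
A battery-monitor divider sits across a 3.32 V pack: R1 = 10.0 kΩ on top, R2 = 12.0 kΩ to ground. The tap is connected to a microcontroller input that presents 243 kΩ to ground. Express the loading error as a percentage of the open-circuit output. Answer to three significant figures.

2.20 %

The divider's output (Thévenin) resistance is R1‖R2 = 5.455 kΩ.
Fractional drop under load = R_th/(R_th + R_L) = 5.455 / (5.455 + 243) = 0.02195.
So the output falls by 2.20 %.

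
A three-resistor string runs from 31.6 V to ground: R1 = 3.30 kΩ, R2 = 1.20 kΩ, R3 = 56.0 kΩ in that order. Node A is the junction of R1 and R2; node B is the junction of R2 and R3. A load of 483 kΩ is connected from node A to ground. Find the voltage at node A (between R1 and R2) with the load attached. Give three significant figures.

Below node A the series string R2+R3 = 57.20 kΩ sits in parallel with the 483 kΩ load: 51.14 kΩ.
V_A = 31.6 × 51.14/(3.30 + 51.14) = 29.7 V.

V ≈ 29.7 V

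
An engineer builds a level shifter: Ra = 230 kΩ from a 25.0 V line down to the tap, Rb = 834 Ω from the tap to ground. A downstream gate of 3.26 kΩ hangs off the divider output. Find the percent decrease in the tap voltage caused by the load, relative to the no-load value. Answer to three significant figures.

The divider's output (Thévenin) resistance is Ra‖Rb = 831.0 Ω.
Fractional drop under load = R_th/(R_th + R_L) = 831.0 / (831.0 + 3260) = 0.2031.
So the output falls by 20.3 %.

20.3 %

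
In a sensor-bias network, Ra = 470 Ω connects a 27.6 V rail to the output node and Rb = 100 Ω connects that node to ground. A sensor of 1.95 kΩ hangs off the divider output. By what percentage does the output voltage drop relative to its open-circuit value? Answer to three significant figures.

The divider's output (Thévenin) resistance is Ra‖Rb = 82.46 Ω.
Fractional drop under load = R_th/(R_th + R_L) = 82.46 / (82.46 + 1950) = 0.04057.
So the output falls by 4.06 %.

4.06 %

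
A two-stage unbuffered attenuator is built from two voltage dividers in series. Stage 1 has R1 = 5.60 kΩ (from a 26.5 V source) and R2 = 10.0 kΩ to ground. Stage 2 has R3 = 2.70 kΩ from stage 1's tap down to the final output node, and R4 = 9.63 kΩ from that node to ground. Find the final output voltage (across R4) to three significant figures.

V_out ≈ 10.3 V

Stage 2 presents R3+R4 = 12.33 kΩ as a load on stage 1's tap.
Stage 1's lower leg becomes R2‖(R3+R4) = 5.522 kΩ, so V_mid = 26.5 × 5.522/11.12 = 13.16 V.
Stage 2 is itself unloaded: V_out = V_mid × R4/(R3+R4) = 13.16 × 9.63/12.33 = 10.3 V.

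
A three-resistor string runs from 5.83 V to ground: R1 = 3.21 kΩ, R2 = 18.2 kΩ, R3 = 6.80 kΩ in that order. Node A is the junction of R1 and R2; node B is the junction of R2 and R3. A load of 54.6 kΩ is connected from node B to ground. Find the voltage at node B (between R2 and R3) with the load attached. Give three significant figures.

V ≈ 1.28 V

At node B, R3 is in parallel with the load: R3‖R_L = 6.047 kΩ.
Below node A the resistance is R2 + (R3‖R_L) = 24.25 kΩ, so V_A = 5.83 × 24.25/27.46 = 5.148 V.
Then V_B = V_A × (R3‖R_L)/(R2 + R3‖R_L) = 5.148 × 6.047/24.25 = 1.28 V.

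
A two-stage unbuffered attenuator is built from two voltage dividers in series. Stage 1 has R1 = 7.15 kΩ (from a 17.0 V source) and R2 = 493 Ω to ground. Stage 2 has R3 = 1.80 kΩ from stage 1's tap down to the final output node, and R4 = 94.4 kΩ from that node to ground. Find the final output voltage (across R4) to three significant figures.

Stage 2 presents R3+R4 = 96200 Ω as a load on stage 1's tap.
Stage 1's lower leg becomes R2‖(R3+R4) = 490.5 Ω, so V_mid = 17.0 × 490.5/7640 = 1.091 V.
Stage 2 is itself unloaded: V_out = V_mid × R4/(R3+R4) = 1.091 × 94400/96200 = 1.07 V.

V_out ≈ 1.07 V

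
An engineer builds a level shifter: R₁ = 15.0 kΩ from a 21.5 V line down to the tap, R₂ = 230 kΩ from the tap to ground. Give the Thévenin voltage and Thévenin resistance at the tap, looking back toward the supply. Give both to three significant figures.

V_th is the open-circuit tap voltage: 21.5 × 230/(15.0 + 230) = 20.2 V.
With the supply zeroed, R₁ and R₂ appear in parallel from the tap: R_th = R₁‖R₂ = (15.0 × 230)/245.0 = 14.1 kΩ.

V_th = 20.2 V, R_th = 14.1 kΩ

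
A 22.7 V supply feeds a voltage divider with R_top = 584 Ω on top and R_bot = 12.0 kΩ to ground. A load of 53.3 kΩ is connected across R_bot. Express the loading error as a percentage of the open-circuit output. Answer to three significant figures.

The divider's output (Thévenin) resistance is R_top‖R_bot = 556.9 Ω.
Fractional drop under load = R_th/(R_th + R_L) = 556.9 / (556.9 + 53300) = 0.01034.
So the output falls by 1.03 %.

1.03 %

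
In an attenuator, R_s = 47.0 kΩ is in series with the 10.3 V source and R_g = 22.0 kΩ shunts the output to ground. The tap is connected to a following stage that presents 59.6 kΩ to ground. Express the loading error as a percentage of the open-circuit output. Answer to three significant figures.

20.1 %

Unloaded V = 10.3 × 22.0/69.00 = 3.284 V.
Loaded: R_g‖R_L = 16.07 kΩ, giving V = 10.3 × 16.07/63.07 = 2.624 V.
Drop = (3.284 − 2.624) / 3.284 = 20.1 %.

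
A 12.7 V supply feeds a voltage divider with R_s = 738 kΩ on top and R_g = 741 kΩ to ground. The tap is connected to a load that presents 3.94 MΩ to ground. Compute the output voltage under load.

The load sits in parallel with R_g: R_g‖R_L = (741 × 3940) / (741 + 3940) = 623.7 kΩ.
V_out = 12.7 × 623.7 / (738 + 623.7) = 12.7 × 623.7/1362 = 5.82 V.
(Unloaded it would have been 6.36 V.)

V_out ≈ 5.82 V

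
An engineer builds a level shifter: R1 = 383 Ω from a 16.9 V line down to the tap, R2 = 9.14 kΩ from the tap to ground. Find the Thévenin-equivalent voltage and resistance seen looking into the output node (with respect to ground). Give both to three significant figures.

V_th = 16.2 V, R_th = 368 Ω

V_th is the open-circuit tap voltage: 16.9 × 9140/(383 + 9140) = 16.2 V.
With the supply zeroed, R1 and R2 appear in parallel from the tap: R_th = R1‖R2 = (383 × 9140)/9523 = 368 Ω.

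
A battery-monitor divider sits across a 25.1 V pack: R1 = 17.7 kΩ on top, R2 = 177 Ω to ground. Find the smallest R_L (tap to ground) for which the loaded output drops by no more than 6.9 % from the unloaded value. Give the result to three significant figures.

Output resistance R_th = R1‖R2 = (17700 × 177)/17880 = 175.2 Ω.
The fractional drop is R_th/(R_th + R_L); requiring this ≤ 0.0690 gives R_L ≥ R_th(1/0.0690 − 1) = 175.2 × 13.49 = 2.36 kΩ.

R_L(min) ≈ 2.36 kΩ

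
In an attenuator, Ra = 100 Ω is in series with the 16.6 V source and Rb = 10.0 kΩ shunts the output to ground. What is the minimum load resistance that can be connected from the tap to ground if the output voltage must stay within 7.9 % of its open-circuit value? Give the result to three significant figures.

R_L(min) ≈ 1.15 kΩ

Output resistance R_th = Ra‖Rb = (100 × 10000)/10100 = 99.01 Ω.
The fractional drop is R_th/(R_th + R_L); requiring this ≤ 0.0790 gives R_L ≥ R_th(1/0.0790 − 1) = 99.01 × 11.66 = 1.15 kΩ.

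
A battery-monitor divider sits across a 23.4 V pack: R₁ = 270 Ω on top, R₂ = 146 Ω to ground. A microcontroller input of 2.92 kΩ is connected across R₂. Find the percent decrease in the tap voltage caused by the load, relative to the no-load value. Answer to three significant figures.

3.14 %

The divider's output (Thévenin) resistance is R₁‖R₂ = 94.76 Ω.
Fractional drop under load = R_th/(R_th + R_L) = 94.76 / (94.76 + 2920) = 0.03143.
So the output falls by 3.14 %.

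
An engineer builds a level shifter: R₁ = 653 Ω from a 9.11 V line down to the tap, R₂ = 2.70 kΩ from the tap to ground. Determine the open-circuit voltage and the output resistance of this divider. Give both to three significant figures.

V_th = 7.34 V, R_th = 526 Ω

V_th is the open-circuit tap voltage: 9.11 × 2700/(653 + 2700) = 7.34 V.
With the supply zeroed, R₁ and R₂ appear in parallel from the tap: R_th = R₁‖R₂ = (653 × 2700)/3353 = 526 Ω.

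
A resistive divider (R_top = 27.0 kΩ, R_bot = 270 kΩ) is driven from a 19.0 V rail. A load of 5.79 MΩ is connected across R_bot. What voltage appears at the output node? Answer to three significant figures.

V_out ≈ 17.2 V

The load sits in parallel with R_bot: R_bot‖R_L = (270 × 5790) / (270 + 5790) = 258.0 kΩ.
V_out = 19.0 × 258.0 / (27.0 + 258.0) = 19.0 × 258.0/285.0 = 17.2 V.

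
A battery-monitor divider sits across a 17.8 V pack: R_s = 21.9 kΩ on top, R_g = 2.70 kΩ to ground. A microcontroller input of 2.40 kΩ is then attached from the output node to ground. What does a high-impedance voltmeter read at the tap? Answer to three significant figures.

V_out ≈ 0.976 V

The load sits in parallel with R_g: R_g‖R_L = (2.70 × 2.40) / (2.70 + 2.40) = 1.271 kΩ.
V_out = 17.8 × 1.271 / (21.9 + 1.271) = 17.8 × 1.271/23.17 = 0.976 V.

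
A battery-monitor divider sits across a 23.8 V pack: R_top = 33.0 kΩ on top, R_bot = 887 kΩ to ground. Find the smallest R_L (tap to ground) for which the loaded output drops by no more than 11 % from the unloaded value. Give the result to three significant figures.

Output resistance R_th = R_top‖R_bot = (33.0 × 887)/920.0 = 31.82 kΩ.
The fractional drop is R_th/(R_th + R_L); requiring this ≤ 0.110 gives R_L ≥ R_th(1/0.110 − 1) = 31.82 × 8.091 = 257 kΩ.

R_L(min) ≈ 257 kΩ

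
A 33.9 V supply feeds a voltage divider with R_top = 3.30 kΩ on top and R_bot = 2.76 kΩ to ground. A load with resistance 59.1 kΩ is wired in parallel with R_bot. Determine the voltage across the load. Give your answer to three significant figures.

V_out ≈ 15.1 V

The load sits in parallel with R_bot: R_bot‖R_L = (2.76 × 59.1) / (2.76 + 59.1) = 2.637 kΩ.
V_out = 33.9 × 2.637 / (3.30 + 2.637) = 33.9 × 2.637/5.937 = 15.1 V.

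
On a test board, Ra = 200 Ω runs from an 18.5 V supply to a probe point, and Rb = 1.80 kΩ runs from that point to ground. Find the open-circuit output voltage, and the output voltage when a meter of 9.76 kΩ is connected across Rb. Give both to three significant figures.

Open-circuit: V = 18.5 × 1800/(200 + 1800) = 16.6 V.
With the load, Rb becomes Rb‖R_L = 1520 Ω, so V = 18.5 × 1520/1720 = 16.3 V.

Unloaded: 16.6 V; loaded: 16.3 V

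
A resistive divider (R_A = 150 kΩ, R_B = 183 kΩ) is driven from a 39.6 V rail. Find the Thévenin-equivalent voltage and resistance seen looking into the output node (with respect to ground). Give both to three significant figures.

V_th = 21.8 V, R_th = 82.4 kΩ

V_th is the open-circuit tap voltage: 39.6 × 183/(150 + 183) = 21.8 V.
With the supply zeroed, R_A and R_B appear in parallel from the tap: R_th = R_A‖R_B = (150 × 183)/333.0 = 82.4 kΩ.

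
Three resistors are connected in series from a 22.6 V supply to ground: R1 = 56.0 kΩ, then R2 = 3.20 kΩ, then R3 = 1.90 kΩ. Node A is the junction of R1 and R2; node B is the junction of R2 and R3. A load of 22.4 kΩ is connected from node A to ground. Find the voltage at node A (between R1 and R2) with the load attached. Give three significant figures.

V ≈ 1.56 V

Below node A the series string R2+R3 = 5.100 kΩ sits in parallel with the 22.4 kΩ load: 4.154 kΩ.
V_A = 22.6 × 4.154/(56.0 + 4.154) = 1.56 V.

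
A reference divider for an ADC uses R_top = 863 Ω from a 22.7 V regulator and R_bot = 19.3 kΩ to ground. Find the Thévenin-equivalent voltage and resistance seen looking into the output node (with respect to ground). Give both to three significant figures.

V_th is the open-circuit tap voltage: 22.7 × 19300/(863 + 19300) = 21.7 V.
With the supply zeroed, R_top and R_bot appear in parallel from the tap: R_th = R_top‖R_bot = (863 × 19300)/20160 = 826 Ω.

V_th = 21.7 V, R_th = 826 Ω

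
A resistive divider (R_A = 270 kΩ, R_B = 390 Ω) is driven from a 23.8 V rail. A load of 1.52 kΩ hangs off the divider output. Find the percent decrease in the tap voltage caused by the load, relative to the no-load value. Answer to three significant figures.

20.4 %

Unloaded V = 23.8 × 390/270400 = 0.03433 V.
Loaded: R_B‖R_L = 310.4 Ω, giving V = 23.8 × 310.4/270300 = 0.02733 V.
Drop = (0.03433 − 0.02733) / 0.03433 = 20.4 %.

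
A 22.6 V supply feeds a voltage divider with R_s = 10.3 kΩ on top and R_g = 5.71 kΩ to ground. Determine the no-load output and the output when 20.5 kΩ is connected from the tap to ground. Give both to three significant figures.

Open-circuit: V = 22.6 × 5.71/(10.3 + 5.71) = 8.06 V.
With the load, R_g becomes R_g‖R_L = 4.466 kΩ, so V = 22.6 × 4.466/14.77 = 6.84 V.

Unloaded: 8.06 V; loaded: 6.84 V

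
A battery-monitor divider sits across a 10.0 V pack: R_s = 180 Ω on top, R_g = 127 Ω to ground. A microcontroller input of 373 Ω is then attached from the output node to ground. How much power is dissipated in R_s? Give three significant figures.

Total resistance from the source is R_s + (R_g‖R_L) = 274.7 Ω, so I = 10.0/274.7 Ω = 36.40 mA.
P = I²·R_s = (36.40 mA)² × 180 Ω = 238 mW.

P ≈ 238 mW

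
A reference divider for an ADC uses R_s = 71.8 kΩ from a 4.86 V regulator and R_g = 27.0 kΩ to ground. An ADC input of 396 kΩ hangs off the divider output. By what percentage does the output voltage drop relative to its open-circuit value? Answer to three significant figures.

The divider's output (Thévenin) resistance is R_s‖R_g = 19.62 kΩ.
Fractional drop under load = R_th/(R_th + R_L) = 19.62 / (19.62 + 396) = 0.04721.
So the output falls by 4.72 %.

4.72 %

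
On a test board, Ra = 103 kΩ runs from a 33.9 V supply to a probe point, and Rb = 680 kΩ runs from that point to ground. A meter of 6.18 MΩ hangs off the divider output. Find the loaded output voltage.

V_out ≈ 29.0 V

The load sits in parallel with Rb: Rb‖R_L = (680 × 6180) / (680 + 6180) = 612.6 kΩ.
V_out = 33.9 × 612.6 / (103 + 612.6) = 33.9 × 612.6/715.6 = 29.0 V.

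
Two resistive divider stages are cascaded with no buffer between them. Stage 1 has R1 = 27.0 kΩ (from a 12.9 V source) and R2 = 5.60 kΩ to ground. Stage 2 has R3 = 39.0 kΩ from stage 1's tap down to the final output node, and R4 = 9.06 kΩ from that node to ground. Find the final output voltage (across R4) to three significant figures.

V_out ≈ 0.381 V

Stage 2 presents R3+R4 = 48.06 kΩ as a load on stage 1's tap.
Stage 1's lower leg becomes R2‖(R3+R4) = 5.016 kΩ, so V_mid = 12.9 × 5.016/32.02 = 2.021 V.
Stage 2 is itself unloaded: V_out = V_mid × R4/(R3+R4) = 2.021 × 9.06/48.06 = 0.381 V.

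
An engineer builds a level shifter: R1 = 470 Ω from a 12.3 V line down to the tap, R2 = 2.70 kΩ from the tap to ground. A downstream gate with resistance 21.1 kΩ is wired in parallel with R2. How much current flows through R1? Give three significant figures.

R2‖R_L = 2394 Ω, so the source sees R1 + R2‖R_L = 2864 Ω.
I = 12.3 V / 2864 Ω = 4.30 mA.

I ≈ 4.30 mA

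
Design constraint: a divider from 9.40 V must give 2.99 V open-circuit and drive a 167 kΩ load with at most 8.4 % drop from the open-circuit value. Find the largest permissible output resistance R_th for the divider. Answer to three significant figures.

R_th ≤ 15.3 kΩ

Loading drop = R_th/(R_th + R_L) ≤ 0.0840, so R_th ≤ R_L · ε/(1−ε) = 167 kΩ × 0.0840/0.9160 = 15.3 kΩ.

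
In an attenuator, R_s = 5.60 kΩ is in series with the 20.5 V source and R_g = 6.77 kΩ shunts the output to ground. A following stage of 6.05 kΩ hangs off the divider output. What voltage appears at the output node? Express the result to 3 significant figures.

V_out ≈ 7.45 V

The load sits in parallel with R_g: R_g‖R_L = (6.77 × 6.05) / (6.77 + 6.05) = 3.195 kΩ.
V_out = 20.5 × 3.195 / (5.60 + 3.195) = 20.5 × 3.195/8.795 = 7.45 V.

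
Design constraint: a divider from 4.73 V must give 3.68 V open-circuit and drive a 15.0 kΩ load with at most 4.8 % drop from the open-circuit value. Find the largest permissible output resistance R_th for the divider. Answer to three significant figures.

R_th ≤ 756 Ω

Loading drop = R_th/(R_th + R_L) ≤ 0.0480, so R_th ≤ R_L · ε/(1−ε) = 15.0 kΩ × 0.0480/0.9520 = 756 Ω.
(Any R1, R2 with R2/(R1+R2) = 0.778 and R1‖R2 ≤ 756 Ω will meet the spec.)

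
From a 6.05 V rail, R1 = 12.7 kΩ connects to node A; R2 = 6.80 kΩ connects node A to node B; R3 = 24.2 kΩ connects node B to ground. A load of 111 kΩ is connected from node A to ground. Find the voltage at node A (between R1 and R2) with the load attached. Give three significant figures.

Below node A the series string R2+R3 = 31.00 kΩ sits in parallel with the 111 kΩ load: 24.23 kΩ.
V_A = 6.05 × 24.23/(12.7 + 24.23) = 3.97 V.

V ≈ 3.97 V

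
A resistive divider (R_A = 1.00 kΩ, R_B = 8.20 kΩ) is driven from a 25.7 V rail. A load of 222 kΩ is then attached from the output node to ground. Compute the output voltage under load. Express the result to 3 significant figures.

The load sits in parallel with R_B: R_B‖R_L = (8.20 × 222) / (8.20 + 222) = 7.908 kΩ.
V_out = 25.7 × 7.908 / (1.00 + 7.908) = 25.7 × 7.908/8.908 = 22.8 V.
(Unloaded it would have been 22.9 V.)

V_out ≈ 22.8 V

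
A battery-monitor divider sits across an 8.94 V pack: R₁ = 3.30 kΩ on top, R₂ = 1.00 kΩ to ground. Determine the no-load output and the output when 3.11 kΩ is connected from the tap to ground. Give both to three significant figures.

Unloaded: 2.08 V; loaded: 1.67 V

Open-circuit: V = 8.94 × 1.00/(3.30 + 1.00) = 2.08 V.
With the load, R₂ becomes R₂‖R_L = 0.7567 kΩ, so V = 8.94 × 0.7567/4.057 = 1.67 V.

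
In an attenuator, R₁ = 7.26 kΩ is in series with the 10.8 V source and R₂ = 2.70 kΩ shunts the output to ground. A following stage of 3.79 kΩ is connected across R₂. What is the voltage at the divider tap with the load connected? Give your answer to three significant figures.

V_out ≈ 1.93 V

The load sits in parallel with R₂: R₂‖R_L = (2.70 × 3.79) / (2.70 + 3.79) = 1.577 kΩ.
V_out = 10.8 × 1.577 / (7.26 + 1.577) = 10.8 × 1.577/8.837 = 1.93 V.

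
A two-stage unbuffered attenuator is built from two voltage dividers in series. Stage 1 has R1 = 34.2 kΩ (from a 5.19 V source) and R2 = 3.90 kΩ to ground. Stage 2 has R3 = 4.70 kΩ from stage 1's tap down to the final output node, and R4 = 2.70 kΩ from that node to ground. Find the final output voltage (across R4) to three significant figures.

V_out ≈ 0.132 V

Stage 2 presents R3+R4 = 7.400 kΩ as a load on stage 1's tap.
Stage 1's lower leg becomes R2‖(R3+R4) = 2.554 kΩ, so V_mid = 5.19 × 2.554/36.75 = 0.3606 V.
Stage 2 is itself unloaded: V_out = V_mid × R4/(R3+R4) = 0.3606 × 2.70/7.400 = 0.132 V.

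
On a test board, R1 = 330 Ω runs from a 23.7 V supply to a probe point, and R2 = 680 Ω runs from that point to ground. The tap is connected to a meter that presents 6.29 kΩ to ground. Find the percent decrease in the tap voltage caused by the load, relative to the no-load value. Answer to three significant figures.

3.41 %

The divider's output (Thévenin) resistance is R1‖R2 = 222.2 Ω.
Fractional drop under load = R_th/(R_th + R_L) = 222.2 / (222.2 + 6290) = 0.03412.
So the output falls by 3.41 %.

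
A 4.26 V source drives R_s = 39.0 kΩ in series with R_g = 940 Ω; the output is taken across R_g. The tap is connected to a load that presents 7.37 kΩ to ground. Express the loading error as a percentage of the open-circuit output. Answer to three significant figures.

Unloaded V = 4.26 × 940/39940 = 0.10026 V.
Loaded: R_g‖R_L = 833.7 Ω, giving V = 4.26 × 833.7/39830 = 0.089157 V.
Drop = (0.10026 − 0.089157) / 0.10026 = 11.1 %.

11.1 %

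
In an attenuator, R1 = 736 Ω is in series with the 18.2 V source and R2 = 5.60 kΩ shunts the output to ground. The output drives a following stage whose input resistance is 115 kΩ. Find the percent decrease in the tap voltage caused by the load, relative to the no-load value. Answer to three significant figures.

The divider's output (Thévenin) resistance is R1‖R2 = 650.5 Ω.
Fractional drop under load = R_th/(R_th + R_L) = 650.5 / (650.5 + 115000) = 0.005625.
So the output falls by 0.562 %.

0.562 %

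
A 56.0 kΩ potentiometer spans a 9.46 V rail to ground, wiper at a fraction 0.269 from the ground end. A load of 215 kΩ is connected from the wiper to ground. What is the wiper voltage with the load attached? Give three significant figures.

V ≈ 2.42 V

The wiper splits the pot into (1−α)R = 40.94 kΩ above and αR = 15.06 kΩ below.
Lower section ‖ load = 14.08 kΩ.
V_wiper = 9.46 × 14.08/(40.94 + 14.08) = 2.42 V.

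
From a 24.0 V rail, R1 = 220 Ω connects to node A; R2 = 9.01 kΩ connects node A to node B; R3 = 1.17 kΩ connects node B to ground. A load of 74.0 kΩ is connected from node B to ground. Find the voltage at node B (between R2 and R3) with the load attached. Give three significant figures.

V ≈ 2.66 V

At node B, R3 is in parallel with the load: R3‖R_L = 1152 Ω.
Below node A the resistance is R2 + (R3‖R_L) = 10160 Ω, so V_A = 24.0 × 10160/10380 = 23.49 V.
Then V_B = V_A × (R3‖R_L)/(R2 + R3‖R_L) = 23.49 × 1152/10160 = 2.66 V.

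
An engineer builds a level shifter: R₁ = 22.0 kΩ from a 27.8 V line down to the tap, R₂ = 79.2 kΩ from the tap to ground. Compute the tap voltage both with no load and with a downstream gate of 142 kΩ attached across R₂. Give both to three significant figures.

Unloaded: 21.8 V; loaded: 19.4 V

Open-circuit: V = 27.8 × 79.2/(22.0 + 79.2) = 21.8 V.
With the load, R₂ becomes R₂‖R_L = 50.84 kΩ, so V = 27.8 × 50.84/72.84 = 19.4 V.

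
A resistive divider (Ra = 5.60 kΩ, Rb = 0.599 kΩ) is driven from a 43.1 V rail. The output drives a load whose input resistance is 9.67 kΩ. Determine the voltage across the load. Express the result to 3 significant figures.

The load sits in parallel with Rb: Rb‖R_L = (599 × 9670) / (599 + 9670) = 564.1 Ω.
V_out = 43.1 × 564.1 / (5600 + 564.1) = 43.1 × 564.1/6164 = 3.94 V.

V_out ≈ 3.94 V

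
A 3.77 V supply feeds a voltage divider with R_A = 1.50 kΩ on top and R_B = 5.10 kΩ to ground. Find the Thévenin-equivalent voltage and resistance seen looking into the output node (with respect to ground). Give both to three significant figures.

V_th = 2.91 V, R_th = 1.16 kΩ

V_th is the open-circuit tap voltage: 3.77 × 5.10/(1.50 + 5.10) = 2.91 V.
With the supply zeroed, R_A and R_B appear in parallel from the tap: R_th = R_A‖R_B = (1.50 × 5.10)/6.600 = 1.16 kΩ.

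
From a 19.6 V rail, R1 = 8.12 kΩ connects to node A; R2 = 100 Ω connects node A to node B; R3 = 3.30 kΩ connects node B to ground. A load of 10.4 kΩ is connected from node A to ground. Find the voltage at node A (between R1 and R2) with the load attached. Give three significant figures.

V ≈ 4.70 V

Below node A the series string R2+R3 = 3400 Ω sits in parallel with the 10400 Ω load: 2562 Ω.
V_A = 19.6 × 2562/(8120 + 2562) = 4.70 V.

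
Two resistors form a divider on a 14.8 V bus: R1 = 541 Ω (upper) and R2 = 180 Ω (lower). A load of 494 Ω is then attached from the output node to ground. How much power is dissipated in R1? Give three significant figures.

Total resistance from the source is R1 + (R2‖R_L) = 672.9 Ω, so I = 14.8/672.9 Ω = 21.99 mA.
P = I²·R1 = (21.99 mA)² × 541 Ω = 262 mW.

P ≈ 262 mW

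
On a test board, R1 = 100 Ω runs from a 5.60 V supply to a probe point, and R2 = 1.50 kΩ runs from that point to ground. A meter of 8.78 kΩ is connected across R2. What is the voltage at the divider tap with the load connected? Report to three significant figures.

The load sits in parallel with R2: R2‖R_L = (1500 × 8780) / (1500 + 8780) = 1281 Ω.
V_out = 5.60 × 1281 / (100 + 1281) = 5.60 × 1281/1381 = 5.19 V.

V_out ≈ 5.19 V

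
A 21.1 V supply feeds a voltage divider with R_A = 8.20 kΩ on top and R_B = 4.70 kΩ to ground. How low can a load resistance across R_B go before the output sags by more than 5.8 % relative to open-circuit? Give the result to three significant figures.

Output resistance R_th = R_A‖R_B = (8.20 × 4.70)/12.90 = 2.988 kΩ.
The fractional drop is R_th/(R_th + R_L); requiring this ≤ 0.0580 gives R_L ≥ R_th(1/0.0580 − 1) = 2.988 × 16.24 = 48.5 kΩ.

R_L(min) ≈ 48.5 kΩ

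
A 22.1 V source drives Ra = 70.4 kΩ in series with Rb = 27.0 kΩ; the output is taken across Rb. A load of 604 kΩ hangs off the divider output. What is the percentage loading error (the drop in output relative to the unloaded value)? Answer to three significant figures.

The divider's output (Thévenin) resistance is Ra‖Rb = 19.52 kΩ.
Fractional drop under load = R_th/(R_th + R_L) = 19.52 / (19.52 + 604) = 0.03130.
So the output falls by 3.13 %.

3.13 %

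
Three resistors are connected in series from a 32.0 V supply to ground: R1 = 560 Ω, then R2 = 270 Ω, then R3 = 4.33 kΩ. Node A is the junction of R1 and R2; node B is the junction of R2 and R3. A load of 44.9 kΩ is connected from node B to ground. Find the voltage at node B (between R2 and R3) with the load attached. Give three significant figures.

At node B, R3 is in parallel with the load: R3‖R_L = 3949 Ω.
Below node A the resistance is R2 + (R3‖R_L) = 4219 Ω, so V_A = 32.0 × 4219/4779 = 28.25 V.
Then V_B = V_A × (R3‖R_L)/(R2 + R3‖R_L) = 28.25 × 3949/4219 = 26.4 V.

V ≈ 26.4 V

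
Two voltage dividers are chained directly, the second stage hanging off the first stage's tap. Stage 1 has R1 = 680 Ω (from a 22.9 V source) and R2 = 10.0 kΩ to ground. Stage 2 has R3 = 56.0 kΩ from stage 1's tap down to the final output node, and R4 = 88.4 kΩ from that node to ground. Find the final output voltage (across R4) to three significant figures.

V_out ≈ 13.1 V

Stage 2 presents R3+R4 = 144400 Ω as a load on stage 1's tap.
Stage 1's lower leg becomes R2‖(R3+R4) = 9352 Ω, so V_mid = 22.9 × 9352/10030 = 21.35 V.
Stage 2 is itself unloaded: V_out = V_mid × R4/(R3+R4) = 21.35 × 88400/144400 = 13.1 V.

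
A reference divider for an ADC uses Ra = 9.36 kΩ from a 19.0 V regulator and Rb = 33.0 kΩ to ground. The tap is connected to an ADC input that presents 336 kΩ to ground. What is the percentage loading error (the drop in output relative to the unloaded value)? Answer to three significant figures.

The divider's output (Thévenin) resistance is Ra‖Rb = 7.292 kΩ.
Fractional drop under load = R_th/(R_th + R_L) = 7.292 / (7.292 + 336) = 0.02124.
So the output falls by 2.12 %.

2.12 %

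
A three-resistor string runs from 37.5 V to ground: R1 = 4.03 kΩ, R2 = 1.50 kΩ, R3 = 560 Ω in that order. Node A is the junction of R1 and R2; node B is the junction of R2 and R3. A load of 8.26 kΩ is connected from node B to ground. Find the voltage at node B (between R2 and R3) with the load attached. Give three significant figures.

At node B, R3 is in parallel with the load: R3‖R_L = 524.4 Ω.
Below node A the resistance is R2 + (R3‖R_L) = 2024 Ω, so V_A = 37.5 × 2024/6054 = 12.54 V.
Then V_B = V_A × (R3‖R_L)/(R2 + R3‖R_L) = 12.54 × 524.4/2024 = 3.25 V.

V ≈ 3.25 V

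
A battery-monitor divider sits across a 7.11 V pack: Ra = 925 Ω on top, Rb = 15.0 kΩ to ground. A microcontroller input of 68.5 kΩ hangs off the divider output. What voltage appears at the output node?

V_out ≈ 6.61 V

The load sits in parallel with Rb: Rb‖R_L = (15000 × 68500) / (15000 + 68500) = 12310 Ω.
V_out = 7.11 × 12310 / (925 + 12310) = 7.11 × 12310/13230 = 6.61 V.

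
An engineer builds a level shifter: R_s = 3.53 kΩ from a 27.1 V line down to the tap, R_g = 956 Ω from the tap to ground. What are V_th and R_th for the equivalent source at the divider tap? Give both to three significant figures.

V_th is the open-circuit tap voltage: 27.1 × 956/(3530 + 956) = 5.78 V.
With the supply zeroed, R_s and R_g appear in parallel from the tap: R_th = R_s‖R_g = (3530 × 956)/4486 = 752 Ω.

V_th = 5.78 V, R_th = 752 Ω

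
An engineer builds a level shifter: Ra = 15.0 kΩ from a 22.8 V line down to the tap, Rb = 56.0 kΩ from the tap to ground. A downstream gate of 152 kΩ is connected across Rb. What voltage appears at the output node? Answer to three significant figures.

V_out ≈ 16.7 V

The load sits in parallel with Rb: Rb‖R_L = (56.0 × 152) / (56.0 + 152) = 40.92 kΩ.
V_out = 22.8 × 40.92 / (15.0 + 40.92) = 22.8 × 40.92/55.92 = 16.7 V.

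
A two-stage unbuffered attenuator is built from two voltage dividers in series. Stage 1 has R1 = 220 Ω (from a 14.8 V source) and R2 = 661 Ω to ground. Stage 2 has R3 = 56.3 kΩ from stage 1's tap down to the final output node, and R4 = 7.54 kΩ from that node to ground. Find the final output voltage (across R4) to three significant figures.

Stage 2 presents R3+R4 = 63840 Ω as a load on stage 1's tap.
Stage 1's lower leg becomes R2‖(R3+R4) = 654.2 Ω, so V_mid = 14.8 × 654.2/874.2 = 11.08 V.
Stage 2 is itself unloaded: V_out = V_mid × R4/(R3+R4) = 11.08 × 7540/63840 = 1.31 V.

V_out ≈ 1.31 V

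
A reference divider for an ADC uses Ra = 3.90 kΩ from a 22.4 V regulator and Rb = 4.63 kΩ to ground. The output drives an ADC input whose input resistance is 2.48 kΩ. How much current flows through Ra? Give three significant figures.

Rb‖R_L = 1.615 kΩ, so the source sees Ra + Rb‖R_L = 5.515 kΩ.
I = 22.4 V / 5.515 kΩ = 4.06 mA.

I ≈ 4.06 mA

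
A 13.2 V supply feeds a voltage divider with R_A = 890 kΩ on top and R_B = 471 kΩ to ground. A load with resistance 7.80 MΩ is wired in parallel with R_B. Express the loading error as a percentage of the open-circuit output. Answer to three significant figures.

The divider's output (Thévenin) resistance is R_A‖R_B = 308.0 kΩ.
Fractional drop under load = R_th/(R_th + R_L) = 308.0 / (308.0 + 7800) = 0.03799.
So the output falls by 3.80 %.

3.80 %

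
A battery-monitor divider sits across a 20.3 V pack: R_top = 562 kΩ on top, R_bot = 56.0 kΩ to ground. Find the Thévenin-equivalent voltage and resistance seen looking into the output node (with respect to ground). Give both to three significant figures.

V_th = 1.84 V, R_th = 50.9 kΩ

V_th is the open-circuit tap voltage: 20.3 × 56.0/(562 + 56.0) = 1.84 V.
With the supply zeroed, R_top and R_bot appear in parallel from the tap: R_th = R_top‖R_bot = (562 × 56.0)/618.0 = 50.9 kΩ.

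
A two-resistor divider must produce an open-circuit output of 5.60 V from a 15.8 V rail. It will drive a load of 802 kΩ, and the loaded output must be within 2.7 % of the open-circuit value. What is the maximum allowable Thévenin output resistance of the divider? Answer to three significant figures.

Loading drop = R_th/(R_th + R_L) ≤ 0.0270, so R_th ≤ R_L · ε/(1−ε) = 802 kΩ × 0.0270/0.9730 = 22.3 kΩ.

R_th ≤ 22.3 kΩ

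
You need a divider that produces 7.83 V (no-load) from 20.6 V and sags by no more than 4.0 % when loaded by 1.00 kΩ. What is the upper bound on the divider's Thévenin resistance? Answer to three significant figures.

R_th ≤ 41.7 Ω

Loading drop = R_th/(R_th + R_L) ≤ 0.0400, so R_th ≤ R_L · ε/(1−ε) = 1.00 kΩ × 0.0400/0.9600 = 41.7 Ω.
(Any R1, R2 with R2/(R1+R2) = 0.380 and R1‖R2 ≤ 41.7 Ω will meet the spec.)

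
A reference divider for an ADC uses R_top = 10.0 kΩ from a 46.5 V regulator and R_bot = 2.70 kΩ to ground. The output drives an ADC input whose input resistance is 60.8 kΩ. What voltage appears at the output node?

V_out ≈ 9.55 V

The load sits in parallel with R_bot: R_bot‖R_L = (2.70 × 60.8) / (2.70 + 60.8) = 2.585 kΩ.
V_out = 46.5 × 2.585 / (10.0 + 2.585) = 46.5 × 2.585/12.59 = 9.55 V.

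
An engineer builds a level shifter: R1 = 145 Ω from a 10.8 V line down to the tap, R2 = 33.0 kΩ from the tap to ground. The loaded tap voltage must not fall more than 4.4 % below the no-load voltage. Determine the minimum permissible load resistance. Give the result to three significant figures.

Output resistance R_th = R1‖R2 = (145 × 33000)/33140 = 144.4 Ω.
The fractional drop is R_th/(R_th + R_L); requiring this ≤ 0.0440 gives R_L ≥ R_th(1/0.0440 − 1) = 144.4 × 21.73 = 3.14 kΩ.

R_L(min) ≈ 3.14 kΩ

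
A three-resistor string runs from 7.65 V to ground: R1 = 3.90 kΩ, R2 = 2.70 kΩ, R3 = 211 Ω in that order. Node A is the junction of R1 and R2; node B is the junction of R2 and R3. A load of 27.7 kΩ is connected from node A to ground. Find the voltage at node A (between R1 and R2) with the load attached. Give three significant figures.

Below node A the series string R2+R3 = 2911 Ω sits in parallel with the 27700 Ω load: 2634 Ω.
V_A = 7.65 × 2634/(3900 + 2634) = 3.08 V.

V ≈ 3.08 V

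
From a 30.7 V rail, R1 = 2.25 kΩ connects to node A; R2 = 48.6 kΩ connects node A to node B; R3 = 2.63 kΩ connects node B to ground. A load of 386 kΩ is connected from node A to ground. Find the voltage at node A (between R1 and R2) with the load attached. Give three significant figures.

Below node A the series string R2+R3 = 51.23 kΩ sits in parallel with the 386 kΩ load: 45.23 kΩ.
V_A = 30.7 × 45.23/(2.25 + 45.23) = 29.2 V.

V ≈ 29.2 V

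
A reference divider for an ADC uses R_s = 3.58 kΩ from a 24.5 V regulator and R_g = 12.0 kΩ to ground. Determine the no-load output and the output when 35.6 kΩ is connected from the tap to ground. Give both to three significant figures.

Unloaded: 18.9 V; loaded: 17.5 V

Open-circuit: V = 24.5 × 12.0/(3.58 + 12.0) = 18.9 V.
With the load, R_g becomes R_g‖R_L = 8.975 kΩ, so V = 24.5 × 8.975/12.55 = 17.5 V.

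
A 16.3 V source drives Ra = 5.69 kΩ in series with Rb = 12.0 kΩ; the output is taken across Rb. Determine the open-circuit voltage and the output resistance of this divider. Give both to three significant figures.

V_th is the open-circuit tap voltage: 16.3 × 12.0/(5.69 + 12.0) = 11.1 V.
With the supply zeroed, Ra and Rb appear in parallel from the tap: R_th = Ra‖Rb = (5.69 × 12.0)/17.69 = 3.86 kΩ.

V_th = 11.1 V, R_th = 3.86 kΩ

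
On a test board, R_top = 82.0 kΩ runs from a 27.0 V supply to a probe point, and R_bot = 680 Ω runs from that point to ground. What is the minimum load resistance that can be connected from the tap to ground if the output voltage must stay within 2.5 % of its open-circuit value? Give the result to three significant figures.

R_L(min) ≈ 26.3 kΩ

Output resistance R_th = R_top‖R_bot = (82000 × 680)/82680 = 674.4 Ω.
The fractional drop is R_th/(R_th + R_L); requiring this ≤ 0.0250 gives R_L ≥ R_th(1/0.0250 − 1) = 674.4 × 39.00 = 26.3 kΩ.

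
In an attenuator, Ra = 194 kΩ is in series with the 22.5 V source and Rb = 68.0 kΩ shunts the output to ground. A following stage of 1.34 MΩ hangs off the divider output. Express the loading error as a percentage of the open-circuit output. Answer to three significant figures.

The divider's output (Thévenin) resistance is Ra‖Rb = 50.35 kΩ.
Fractional drop under load = R_th/(R_th + R_L) = 50.35 / (50.35 + 1340) = 0.03621.
So the output falls by 3.62 %.

3.62 %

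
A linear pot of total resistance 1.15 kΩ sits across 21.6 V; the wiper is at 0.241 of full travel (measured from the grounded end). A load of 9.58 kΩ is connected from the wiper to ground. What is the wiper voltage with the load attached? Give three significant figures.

V ≈ 5.09 V

The wiper splits the pot into (1−α)R = 872.9 Ω above and αR = 277.1 Ω below.
Lower section ‖ load = 269.4 Ω.
V_wiper = 21.6 × 269.4/(872.9 + 269.4) = 5.09 V.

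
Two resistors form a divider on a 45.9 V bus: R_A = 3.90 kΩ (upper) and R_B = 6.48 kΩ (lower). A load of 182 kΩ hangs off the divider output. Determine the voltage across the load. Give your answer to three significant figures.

The load sits in parallel with R_B: R_B‖R_L = (6.48 × 182) / (6.48 + 182) = 6.257 kΩ.
V_out = 45.9 × 6.257 / (3.90 + 6.257) = 45.9 × 6.257/10.16 = 28.3 V.

V_out ≈ 28.3 V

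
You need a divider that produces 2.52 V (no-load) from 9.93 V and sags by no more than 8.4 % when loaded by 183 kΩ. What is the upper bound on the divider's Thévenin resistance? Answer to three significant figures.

Loading drop = R_th/(R_th + R_L) ≤ 0.0840, so R_th ≤ R_L · ε/(1−ε) = 183 kΩ × 0.0840/0.9160 = 16.8 kΩ.
(Any R1, R2 with R2/(R1+R2) = 0.254 and R1‖R2 ≤ 16.8 kΩ will meet the spec.)

R_th ≤ 16.8 kΩ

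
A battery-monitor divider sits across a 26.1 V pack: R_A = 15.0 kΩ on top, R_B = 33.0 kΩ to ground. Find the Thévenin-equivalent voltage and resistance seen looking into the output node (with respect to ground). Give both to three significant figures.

V_th is the open-circuit tap voltage: 26.1 × 33.0/(15.0 + 33.0) = 17.9 V.
With the supply zeroed, R_A and R_B appear in parallel from the tap: R_th = R_A‖R_B = (15.0 × 33.0)/48.00 = 10.3 kΩ.

V_th = 17.9 V, R_th = 10.3 kΩ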